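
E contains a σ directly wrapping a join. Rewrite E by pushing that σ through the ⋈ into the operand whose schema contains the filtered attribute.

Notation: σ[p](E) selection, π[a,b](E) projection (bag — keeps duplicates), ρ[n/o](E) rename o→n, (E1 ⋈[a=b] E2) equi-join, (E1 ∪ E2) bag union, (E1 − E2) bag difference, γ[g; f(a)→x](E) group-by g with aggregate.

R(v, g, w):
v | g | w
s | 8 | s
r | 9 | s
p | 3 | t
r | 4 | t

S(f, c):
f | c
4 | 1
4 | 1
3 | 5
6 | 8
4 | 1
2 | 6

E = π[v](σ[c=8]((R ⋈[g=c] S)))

σ filters on c, owned by the right side.
E' = π[v]((R ⋈[g=c] σ[c=8](S)))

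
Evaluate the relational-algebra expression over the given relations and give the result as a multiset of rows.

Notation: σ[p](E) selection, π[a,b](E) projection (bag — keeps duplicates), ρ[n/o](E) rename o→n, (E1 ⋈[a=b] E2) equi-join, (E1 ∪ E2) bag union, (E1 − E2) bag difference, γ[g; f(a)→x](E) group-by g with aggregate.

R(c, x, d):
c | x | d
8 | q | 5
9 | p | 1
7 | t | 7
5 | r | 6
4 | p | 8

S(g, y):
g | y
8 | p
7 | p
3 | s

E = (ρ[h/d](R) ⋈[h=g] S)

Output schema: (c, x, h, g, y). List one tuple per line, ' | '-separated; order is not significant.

Row counts bottom-up:
  R → 5
  ρ[h/d](R) → 5
  S → 3
  (ρ[h/d](R) ⋈[h=g] S) → 2

== RESULT ==
c | x | h | g | y
4 | p | 8 | 8 | p
7 | t | 7 | 7 | p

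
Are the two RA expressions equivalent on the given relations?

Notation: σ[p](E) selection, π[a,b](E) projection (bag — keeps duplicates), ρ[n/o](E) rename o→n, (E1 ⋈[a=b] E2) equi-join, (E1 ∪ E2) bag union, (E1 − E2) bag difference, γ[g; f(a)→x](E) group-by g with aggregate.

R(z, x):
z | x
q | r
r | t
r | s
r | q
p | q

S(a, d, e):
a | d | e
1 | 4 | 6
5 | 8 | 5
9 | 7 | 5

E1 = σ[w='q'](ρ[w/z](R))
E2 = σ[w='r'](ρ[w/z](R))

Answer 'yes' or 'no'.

E1 per-node cardinality:
  R → 5
  ρ[w/z](R) → 5
  σ[w='q'](ρ[w/z](R)) → 1
E2 per-node cardinality:
  R → 5
  ρ[w/z](R) → 5
  σ[w='r'](ρ[w/z](R)) → 3

E1 result:
w | x
q | r
E2 result:
w | x
r | q
r | s
r | t
Witness: ('r', 'q') appears 0× in E1 but 1× in E2.

no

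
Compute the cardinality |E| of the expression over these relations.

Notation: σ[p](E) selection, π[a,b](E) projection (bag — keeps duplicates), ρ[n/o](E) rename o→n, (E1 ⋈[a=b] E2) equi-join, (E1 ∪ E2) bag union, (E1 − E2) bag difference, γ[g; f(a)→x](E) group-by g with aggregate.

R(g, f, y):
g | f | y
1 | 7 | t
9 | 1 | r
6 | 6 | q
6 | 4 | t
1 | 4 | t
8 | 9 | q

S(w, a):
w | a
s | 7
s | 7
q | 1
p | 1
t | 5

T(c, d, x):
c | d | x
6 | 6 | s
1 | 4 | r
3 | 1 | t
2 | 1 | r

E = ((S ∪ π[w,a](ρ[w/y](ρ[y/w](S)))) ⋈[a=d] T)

Row counts bottom-up:
  S → 5
  S → 5
  ρ[y/w](S) → 5
  ρ[w/y](ρ[y/w](S)) → 5
  π[w,a](ρ[w/y](ρ[y/w](S))) → 5
  (S ∪ π[w,a](ρ[w/y](ρ[y/w](S)))) → 10
  T → 4
  ((S ∪ π[w,a](ρ[w/y](ρ[y/w](S)))) ⋈[a=d] T) → 8

|E| = 8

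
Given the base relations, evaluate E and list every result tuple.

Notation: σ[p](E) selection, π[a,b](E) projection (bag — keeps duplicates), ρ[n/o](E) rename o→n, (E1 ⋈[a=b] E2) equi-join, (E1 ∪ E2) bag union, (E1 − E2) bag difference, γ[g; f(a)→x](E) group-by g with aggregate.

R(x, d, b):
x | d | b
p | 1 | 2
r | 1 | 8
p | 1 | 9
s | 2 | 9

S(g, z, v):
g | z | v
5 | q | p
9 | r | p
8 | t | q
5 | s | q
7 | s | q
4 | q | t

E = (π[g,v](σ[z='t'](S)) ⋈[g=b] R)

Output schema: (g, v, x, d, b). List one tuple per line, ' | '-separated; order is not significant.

Stepwise |·|:
  S → 6
  σ[z='t'](S) → 1
  π[g,v](σ[z='t'](S)) → 1
  R → 4
  (π[g,v](σ[z='t'](S)) ⋈[g=b] R) → 1

== RESULT ==
g | v | x | d | b
8 | q | r | 1 | 8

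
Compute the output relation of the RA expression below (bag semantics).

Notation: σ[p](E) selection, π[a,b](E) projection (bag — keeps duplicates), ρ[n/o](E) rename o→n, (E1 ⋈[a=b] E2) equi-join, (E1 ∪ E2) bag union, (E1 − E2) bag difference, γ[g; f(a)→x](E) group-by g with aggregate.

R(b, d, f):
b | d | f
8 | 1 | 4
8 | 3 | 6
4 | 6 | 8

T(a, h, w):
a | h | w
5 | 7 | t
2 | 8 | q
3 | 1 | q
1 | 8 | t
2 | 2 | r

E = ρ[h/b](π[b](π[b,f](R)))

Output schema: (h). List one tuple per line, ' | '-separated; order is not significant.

Stepwise |·|:
  R → 3
  π[b,f](R) → 3
  π[b](π[b,f](R)) → 3
  ρ[h/b](π[b](π[b,f](R))) → 3

== RESULT ==
h
4
8
8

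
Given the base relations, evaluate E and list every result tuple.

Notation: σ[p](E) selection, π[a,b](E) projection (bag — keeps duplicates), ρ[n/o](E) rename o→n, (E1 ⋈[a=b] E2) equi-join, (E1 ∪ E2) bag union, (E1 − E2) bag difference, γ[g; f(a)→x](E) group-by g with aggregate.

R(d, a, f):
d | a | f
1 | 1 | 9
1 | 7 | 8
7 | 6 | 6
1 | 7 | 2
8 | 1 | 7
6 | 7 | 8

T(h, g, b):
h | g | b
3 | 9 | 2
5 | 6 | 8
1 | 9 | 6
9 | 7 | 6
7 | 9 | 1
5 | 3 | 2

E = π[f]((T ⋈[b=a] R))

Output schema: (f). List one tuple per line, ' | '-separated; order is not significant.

Stepwise |·|:
  T → 6
  R → 6
  (T ⋈[b=a] R) → 4
  π[f]((T ⋈[b=a] R)) → 4

== RESULT ==
f
6
6
7
9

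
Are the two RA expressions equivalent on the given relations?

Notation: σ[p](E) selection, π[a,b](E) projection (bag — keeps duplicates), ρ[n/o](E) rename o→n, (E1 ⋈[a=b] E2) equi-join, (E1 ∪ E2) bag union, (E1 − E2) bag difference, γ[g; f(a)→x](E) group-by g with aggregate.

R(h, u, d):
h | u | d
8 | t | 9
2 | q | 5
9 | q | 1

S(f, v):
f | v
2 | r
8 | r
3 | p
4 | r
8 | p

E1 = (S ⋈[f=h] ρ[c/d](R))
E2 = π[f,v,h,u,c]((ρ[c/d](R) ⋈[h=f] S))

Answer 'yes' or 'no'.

E1 stepwise |·|:
  S → 5
  R → 3
  ρ[c/d](R) → 3
  (S ⋈[f=h] ρ[c/d](R)) → 3
E2 stepwise |·|:
  R → 3
  ρ[c/d](R) → 3
  S → 5
  (ρ[c/d](R) ⋈[h=f] S) → 3
  π[f,v,h,u,c]((ρ[c/d](R) ⋈[h=f] S)) → 3

E1 and E2 produce the same multiset:
f | v | h | u | c
2 | r | 2 | q | 5
8 | p | 8 | t | 9
8 | r | 8 | t | 9

yes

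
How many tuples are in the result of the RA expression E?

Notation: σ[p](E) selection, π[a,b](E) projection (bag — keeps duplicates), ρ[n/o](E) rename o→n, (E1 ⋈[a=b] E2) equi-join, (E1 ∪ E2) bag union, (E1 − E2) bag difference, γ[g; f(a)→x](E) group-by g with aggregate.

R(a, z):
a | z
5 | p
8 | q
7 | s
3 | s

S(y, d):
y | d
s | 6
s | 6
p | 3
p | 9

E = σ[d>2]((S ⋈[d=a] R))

Stepwise |·|:
  S → 4
  R → 4
  (S ⋈[d=a] R) → 1
  σ[d>2]((S ⋈[d=a] R)) → 1

|E| = 1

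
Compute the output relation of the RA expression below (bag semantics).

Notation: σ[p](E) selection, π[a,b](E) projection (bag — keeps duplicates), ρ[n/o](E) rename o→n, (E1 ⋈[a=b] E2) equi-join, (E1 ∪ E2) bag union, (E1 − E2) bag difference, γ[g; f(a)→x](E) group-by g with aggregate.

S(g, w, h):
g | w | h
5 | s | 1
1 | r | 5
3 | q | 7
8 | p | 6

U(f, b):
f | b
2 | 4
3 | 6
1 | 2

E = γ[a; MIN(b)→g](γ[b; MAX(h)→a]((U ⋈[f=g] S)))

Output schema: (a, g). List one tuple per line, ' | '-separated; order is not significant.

Row counts bottom-up:
  U → 3
  S → 4
  (U ⋈[f=g] S) → 2
  γ[b; MAX(h)→a]((U ⋈[f=g] S)) → 2
  γ[a; MIN(b)→g](γ[b; MAX(h)→a]((U ⋈[f=g] S))) → 2

== RESULT ==
a | g
5 | 2
7 | 6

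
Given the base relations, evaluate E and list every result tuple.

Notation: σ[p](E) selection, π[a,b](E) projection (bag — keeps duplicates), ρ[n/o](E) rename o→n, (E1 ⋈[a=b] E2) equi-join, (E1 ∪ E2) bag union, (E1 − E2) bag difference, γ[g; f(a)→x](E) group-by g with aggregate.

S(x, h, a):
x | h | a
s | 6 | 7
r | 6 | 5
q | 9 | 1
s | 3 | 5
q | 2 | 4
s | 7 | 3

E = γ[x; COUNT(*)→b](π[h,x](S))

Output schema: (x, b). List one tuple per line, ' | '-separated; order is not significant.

Stepwise |·|:
  S → 6
  π[h,x](S) → 6
  γ[x; COUNT(*)→b](π[h,x](S)) → 3

== RESULT ==
x | b
q | 2
r | 1
s | 3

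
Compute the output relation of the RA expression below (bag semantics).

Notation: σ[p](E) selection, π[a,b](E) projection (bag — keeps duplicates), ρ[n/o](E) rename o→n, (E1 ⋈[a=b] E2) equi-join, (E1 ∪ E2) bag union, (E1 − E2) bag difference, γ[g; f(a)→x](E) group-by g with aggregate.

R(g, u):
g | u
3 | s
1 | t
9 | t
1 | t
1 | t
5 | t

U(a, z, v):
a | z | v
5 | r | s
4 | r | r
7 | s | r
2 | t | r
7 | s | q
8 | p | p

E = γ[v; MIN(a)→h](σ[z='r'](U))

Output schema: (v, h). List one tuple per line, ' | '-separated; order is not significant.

Stepwise |·|:
  U → 6
  σ[z='r'](U) → 2
  γ[v; MIN(a)→h](σ[z='r'](U)) → 2

== RESULT ==
v | h
r | 4
s | 5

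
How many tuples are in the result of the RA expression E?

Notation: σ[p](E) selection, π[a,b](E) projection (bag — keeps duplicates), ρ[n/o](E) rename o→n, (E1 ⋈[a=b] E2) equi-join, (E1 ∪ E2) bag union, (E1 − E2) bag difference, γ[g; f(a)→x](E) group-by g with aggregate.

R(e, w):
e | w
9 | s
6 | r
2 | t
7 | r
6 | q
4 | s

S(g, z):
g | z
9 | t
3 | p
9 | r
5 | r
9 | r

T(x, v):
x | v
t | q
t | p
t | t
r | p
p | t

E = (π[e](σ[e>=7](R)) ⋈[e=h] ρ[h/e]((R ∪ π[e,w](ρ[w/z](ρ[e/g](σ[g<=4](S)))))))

Row counts bottom-up:
  R → 6
  σ[e>=7](R) → 2
  π[e](σ[e>=7](R)) → 2
  R → 6
  S → 5
  σ[g<=4](S) → 1
  ρ[e/g](σ[g<=4](S)) → 1
  ρ[w/z](ρ[e/g](σ[g<=4](S))) → 1
  π[e,w](ρ[w/z](ρ[e/g](σ[g<=4](S)))) → 1
  (R ∪ π[e,w](ρ[w/z](ρ[e/g](σ[g<=4](S))))) → 7
  ρ[h/e]((R ∪ π[e,w](ρ[w/z](ρ[e/g](σ[g<=4](S)))))) → 7
  (π[e](σ[e>=7](R)) ⋈[e=h] ρ[h/e]((R ∪ π[e,w](ρ[w/z](ρ[e/g](σ[g<=4](S))))))) → 2

|E| = 2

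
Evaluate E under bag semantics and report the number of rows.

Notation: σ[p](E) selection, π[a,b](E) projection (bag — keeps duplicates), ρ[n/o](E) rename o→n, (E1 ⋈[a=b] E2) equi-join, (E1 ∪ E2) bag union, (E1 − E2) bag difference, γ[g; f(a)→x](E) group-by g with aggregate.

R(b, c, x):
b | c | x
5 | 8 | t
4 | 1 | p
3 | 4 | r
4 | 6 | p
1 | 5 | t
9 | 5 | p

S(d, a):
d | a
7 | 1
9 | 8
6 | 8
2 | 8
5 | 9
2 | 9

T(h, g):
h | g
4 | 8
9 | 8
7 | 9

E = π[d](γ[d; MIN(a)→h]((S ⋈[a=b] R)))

Row counts bottom-up:
  S → 6
  R → 6
  (S ⋈[a=b] R) → 3
  γ[d; MIN(a)→h]((S ⋈[a=b] R)) → 3
  π[d](γ[d; MIN(a)→h]((S ⋈[a=b] R))) → 3

|E| = 3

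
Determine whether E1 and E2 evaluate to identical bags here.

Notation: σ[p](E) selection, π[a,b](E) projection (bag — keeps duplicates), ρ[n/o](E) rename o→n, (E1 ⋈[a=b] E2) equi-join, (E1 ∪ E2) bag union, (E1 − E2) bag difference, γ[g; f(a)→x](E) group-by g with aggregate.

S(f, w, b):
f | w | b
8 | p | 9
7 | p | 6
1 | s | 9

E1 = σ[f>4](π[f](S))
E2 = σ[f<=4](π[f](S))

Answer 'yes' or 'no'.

E1 subexpression sizes:
  S → 3
  π[f](S) → 3
  σ[f>4](π[f](S)) → 2
E2 subexpression sizes:
  S → 3
  π[f](S) → 3
  σ[f<=4](π[f](S)) → 1

E1 result:
f
7
8
E2 result:
f
1
Witness: (1,) appears 0× in E1 but 1× in E2.

no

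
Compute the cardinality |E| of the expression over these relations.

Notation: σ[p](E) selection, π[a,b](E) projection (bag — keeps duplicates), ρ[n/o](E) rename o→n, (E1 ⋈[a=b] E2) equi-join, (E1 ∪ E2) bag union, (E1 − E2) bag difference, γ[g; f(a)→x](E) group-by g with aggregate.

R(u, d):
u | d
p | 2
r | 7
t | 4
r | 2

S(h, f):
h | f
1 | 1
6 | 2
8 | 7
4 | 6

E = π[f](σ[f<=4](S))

Subexpression sizes:
  S → 4
  σ[f<=4](S) → 2
  π[f](σ[f<=4](S)) → 2

|E| = 2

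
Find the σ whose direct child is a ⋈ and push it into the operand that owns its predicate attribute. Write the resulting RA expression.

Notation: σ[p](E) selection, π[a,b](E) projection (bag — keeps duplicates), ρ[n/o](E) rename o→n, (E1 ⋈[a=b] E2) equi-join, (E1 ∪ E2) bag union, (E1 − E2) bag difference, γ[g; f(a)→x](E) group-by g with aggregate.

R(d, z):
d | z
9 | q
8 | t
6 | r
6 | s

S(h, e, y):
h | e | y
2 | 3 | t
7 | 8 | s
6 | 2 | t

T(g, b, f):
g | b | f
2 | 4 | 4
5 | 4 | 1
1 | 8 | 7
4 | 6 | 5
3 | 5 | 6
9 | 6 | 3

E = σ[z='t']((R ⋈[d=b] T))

σ filters on z, owned by the left side.
E' = (σ[z='t'](R) ⋈[d=b] T)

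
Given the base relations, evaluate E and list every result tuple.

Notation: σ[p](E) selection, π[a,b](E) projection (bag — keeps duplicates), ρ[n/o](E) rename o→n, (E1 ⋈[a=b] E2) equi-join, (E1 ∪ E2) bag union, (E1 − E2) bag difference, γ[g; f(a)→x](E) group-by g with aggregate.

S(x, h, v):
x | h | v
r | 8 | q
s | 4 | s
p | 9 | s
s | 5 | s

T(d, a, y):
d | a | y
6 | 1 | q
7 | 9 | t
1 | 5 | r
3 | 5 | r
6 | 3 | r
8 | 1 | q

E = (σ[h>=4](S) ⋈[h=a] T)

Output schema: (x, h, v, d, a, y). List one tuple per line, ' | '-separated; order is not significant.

Row counts bottom-up:
  S → 4
  σ[h>=4](S) → 4
  T → 6
  (σ[h>=4](S) ⋈[h=a] T) → 3

== RESULT ==
x | h | v | d | a | y
p | 9 | s | 7 | 9 | t
s | 5 | s | 1 | 5 | r
s | 5 | s | 3 | 5 | r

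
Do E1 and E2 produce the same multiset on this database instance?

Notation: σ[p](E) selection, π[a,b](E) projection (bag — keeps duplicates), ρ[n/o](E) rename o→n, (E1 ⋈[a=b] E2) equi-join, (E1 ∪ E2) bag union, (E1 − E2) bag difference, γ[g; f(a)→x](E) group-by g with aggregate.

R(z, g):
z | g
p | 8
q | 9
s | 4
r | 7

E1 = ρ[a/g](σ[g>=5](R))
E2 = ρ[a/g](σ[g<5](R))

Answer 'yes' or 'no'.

E1 row counts bottom-up:
  R → 4
  σ[g>=5](R) → 3
  ρ[a/g](σ[g>=5](R)) → 3
E2 row counts bottom-up:
  R → 4
  σ[g<5](R) → 1
  ρ[a/g](σ[g<5](R)) → 1

E1 result:
z | a
p | 8
q | 9
r | 7
E2 result:
z | a
s | 4
Witness: ('s', 4) appears 0× in E1 but 1× in E2.

no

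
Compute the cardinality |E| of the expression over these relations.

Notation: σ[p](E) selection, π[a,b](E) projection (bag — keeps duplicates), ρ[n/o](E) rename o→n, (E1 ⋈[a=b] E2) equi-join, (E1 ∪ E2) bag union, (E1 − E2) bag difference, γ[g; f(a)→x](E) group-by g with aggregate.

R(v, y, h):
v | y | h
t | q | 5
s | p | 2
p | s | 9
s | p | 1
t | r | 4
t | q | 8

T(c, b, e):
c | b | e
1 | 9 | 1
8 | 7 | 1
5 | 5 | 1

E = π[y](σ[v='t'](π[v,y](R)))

Row counts bottom-up:
  R → 6
  π[v,y](R) → 6
  σ[v='t'](π[v,y](R)) → 3
  π[y](σ[v='t'](π[v,y](R))) → 3

|E| = 3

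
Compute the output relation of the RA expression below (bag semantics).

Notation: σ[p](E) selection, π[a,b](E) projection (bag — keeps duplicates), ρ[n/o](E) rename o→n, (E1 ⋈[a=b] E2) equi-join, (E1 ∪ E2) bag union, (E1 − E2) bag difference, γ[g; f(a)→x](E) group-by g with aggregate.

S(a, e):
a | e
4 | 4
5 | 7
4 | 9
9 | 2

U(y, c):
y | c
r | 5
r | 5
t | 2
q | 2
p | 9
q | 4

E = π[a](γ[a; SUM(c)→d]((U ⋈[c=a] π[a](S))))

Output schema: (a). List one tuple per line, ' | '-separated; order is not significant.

Stepwise |·|:
  U → 6
  S → 4
  π[a](S) → 4
  (U ⋈[c=a] π[a](S)) → 5
  γ[a; SUM(c)→d]((U ⋈[c=a] π[a](S))) → 3
  π[a](γ[a; SUM(c)→d]((U ⋈[c=a] π[a](S)))) → 3

== RESULT ==
a
4
5
9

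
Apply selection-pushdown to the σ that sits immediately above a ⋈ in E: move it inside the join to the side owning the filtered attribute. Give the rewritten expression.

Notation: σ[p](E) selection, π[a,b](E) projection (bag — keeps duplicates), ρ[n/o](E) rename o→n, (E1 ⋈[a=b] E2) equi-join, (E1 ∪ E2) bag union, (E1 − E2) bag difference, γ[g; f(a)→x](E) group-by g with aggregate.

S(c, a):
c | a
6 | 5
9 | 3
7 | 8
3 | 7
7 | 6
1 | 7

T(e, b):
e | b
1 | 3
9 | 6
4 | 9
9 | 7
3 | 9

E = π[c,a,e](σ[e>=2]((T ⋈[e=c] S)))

σ filters on e, owned by the left side.
E' = π[c,a,e]((σ[e>=2](T) ⋈[e=c] S))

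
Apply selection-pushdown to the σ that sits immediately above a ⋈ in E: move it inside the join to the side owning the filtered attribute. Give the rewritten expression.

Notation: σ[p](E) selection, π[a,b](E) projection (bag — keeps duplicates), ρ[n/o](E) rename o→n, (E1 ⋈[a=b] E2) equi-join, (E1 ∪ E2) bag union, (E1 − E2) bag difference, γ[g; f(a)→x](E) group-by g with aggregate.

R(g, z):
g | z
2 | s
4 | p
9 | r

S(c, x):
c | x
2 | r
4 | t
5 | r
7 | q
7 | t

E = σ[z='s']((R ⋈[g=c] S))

σ filters on z, owned by the left side.
E' = (σ[z='s'](R) ⋈[g=c] S)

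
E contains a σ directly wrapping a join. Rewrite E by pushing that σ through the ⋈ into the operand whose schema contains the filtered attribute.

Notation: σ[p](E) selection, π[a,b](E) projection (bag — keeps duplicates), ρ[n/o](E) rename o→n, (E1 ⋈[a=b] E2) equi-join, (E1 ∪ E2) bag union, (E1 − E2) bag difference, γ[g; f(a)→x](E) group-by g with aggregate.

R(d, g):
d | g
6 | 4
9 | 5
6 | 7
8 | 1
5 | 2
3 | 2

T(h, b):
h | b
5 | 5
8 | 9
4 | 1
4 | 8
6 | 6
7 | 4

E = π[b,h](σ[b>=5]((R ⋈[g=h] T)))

σ filters on b, owned by the right side.
E' = π[b,h]((R ⋈[g=h] σ[b>=5](T)))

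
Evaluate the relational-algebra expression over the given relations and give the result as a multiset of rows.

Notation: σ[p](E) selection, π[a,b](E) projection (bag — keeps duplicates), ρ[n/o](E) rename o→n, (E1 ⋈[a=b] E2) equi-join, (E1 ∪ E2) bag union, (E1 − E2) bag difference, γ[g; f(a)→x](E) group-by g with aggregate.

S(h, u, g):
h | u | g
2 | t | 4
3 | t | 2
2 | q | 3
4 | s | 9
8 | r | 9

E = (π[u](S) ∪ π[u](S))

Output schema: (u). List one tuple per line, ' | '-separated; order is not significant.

Per-node cardinality:
  S → 5
  π[u](S) → 5
  S → 5
  π[u](S) → 5
  (π[u](S) ∪ π[u](S)) → 10

== RESULT ==
u
q
q
r
r
s
s
t
t
t
t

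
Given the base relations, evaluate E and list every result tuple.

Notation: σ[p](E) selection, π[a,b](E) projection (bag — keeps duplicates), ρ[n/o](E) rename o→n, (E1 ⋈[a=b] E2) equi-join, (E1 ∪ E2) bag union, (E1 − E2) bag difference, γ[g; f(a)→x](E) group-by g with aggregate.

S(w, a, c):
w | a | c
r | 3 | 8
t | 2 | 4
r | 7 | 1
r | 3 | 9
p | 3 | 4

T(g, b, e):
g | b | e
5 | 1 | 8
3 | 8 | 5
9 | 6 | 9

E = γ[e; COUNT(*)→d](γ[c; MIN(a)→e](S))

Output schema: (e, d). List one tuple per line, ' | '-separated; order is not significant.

Per-node cardinality:
  S → 5
  γ[c; MIN(a)→e](S) → 4
  γ[e; COUNT(*)→d](γ[c; MIN(a)→e](S)) → 3

== RESULT ==
e | d
2 | 1
3 | 2
7 | 1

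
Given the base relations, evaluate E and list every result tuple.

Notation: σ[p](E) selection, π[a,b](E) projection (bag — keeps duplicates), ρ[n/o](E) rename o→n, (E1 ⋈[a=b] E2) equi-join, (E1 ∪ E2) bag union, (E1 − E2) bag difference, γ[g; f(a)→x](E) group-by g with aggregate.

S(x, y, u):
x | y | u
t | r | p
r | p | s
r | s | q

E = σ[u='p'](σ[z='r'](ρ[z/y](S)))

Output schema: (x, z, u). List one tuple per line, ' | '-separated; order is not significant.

Stepwise |·|:
  S → 3
  ρ[z/y](S) → 3
  σ[z='r'](ρ[z/y](S)) → 1
  σ[u='p'](σ[z='r'](ρ[z/y](S))) → 1

== RESULT ==
x | z | u
t | r | p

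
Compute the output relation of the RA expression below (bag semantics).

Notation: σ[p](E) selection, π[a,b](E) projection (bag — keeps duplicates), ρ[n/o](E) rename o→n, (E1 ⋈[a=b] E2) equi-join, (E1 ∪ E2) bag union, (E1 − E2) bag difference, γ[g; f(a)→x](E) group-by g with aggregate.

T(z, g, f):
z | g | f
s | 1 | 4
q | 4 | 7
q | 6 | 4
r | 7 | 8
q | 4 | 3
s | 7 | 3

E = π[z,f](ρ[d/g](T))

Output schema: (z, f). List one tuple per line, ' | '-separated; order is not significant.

Stepwise |·|:
  T → 6
  ρ[d/g](T) → 6
  π[z,f](ρ[d/g](T)) → 6

== RESULT ==
z | f
q | 3
q | 4
q | 7
r | 8
s | 3
s | 4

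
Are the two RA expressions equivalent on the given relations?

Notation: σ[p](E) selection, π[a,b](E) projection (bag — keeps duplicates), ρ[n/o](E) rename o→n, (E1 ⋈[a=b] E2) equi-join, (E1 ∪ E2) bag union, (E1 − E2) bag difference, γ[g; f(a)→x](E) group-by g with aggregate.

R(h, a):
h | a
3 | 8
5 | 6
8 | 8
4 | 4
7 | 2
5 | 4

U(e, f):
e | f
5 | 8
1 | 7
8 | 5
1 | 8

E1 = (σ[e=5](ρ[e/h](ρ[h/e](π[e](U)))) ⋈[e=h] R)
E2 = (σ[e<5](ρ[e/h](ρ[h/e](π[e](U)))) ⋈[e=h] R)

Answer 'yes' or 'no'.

E1 per-node cardinality:
  U → 4
  π[e](U) → 4
  ρ[h/e](π[e](U)) → 4
  ρ[e/h](ρ[h/e](π[e](U))) → 4
  σ[e=5](ρ[e/h](ρ[h/e](π[e](U)))) → 1
  R → 6
  (σ[e=5](ρ[e/h](ρ[h/e](π[e](U)))) ⋈[e=h] R) → 2
E2 per-node cardinality:
  U → 4
  π[e](U) → 4
  ρ[h/e](π[e](U)) → 4
  ρ[e/h](ρ[h/e](π[e](U))) → 4
  σ[e<5](ρ[e/h](ρ[h/e](π[e](U)))) → 2
  R → 6
  (σ[e<5](ρ[e/h](ρ[h/e](π[e](U)))) ⋈[e=h] R) → 0

E1 result:
e | h | a
5 | 5 | 4
5 | 5 | 6
E2 result:
e | h | a
(0 rows)
Witness: (5, 5, 4) appears 1× in E1 but 0× in E2.

no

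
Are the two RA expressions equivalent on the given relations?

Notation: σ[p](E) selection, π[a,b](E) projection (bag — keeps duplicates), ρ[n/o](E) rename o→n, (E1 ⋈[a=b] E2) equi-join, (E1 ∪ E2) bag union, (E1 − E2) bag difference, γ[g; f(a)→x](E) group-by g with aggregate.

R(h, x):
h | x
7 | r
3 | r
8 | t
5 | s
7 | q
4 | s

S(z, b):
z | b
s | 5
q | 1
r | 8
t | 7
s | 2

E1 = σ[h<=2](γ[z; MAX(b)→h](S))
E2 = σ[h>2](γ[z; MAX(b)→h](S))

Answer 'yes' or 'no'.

E1 per-node cardinality:
  S → 5
  γ[z; MAX(b)→h](S) → 4
  σ[h<=2](γ[z; MAX(b)→h](S)) → 1
E2 per-node cardinality:
  S → 5
  γ[z; MAX(b)→h](S) → 4
  σ[h>2](γ[z; MAX(b)→h](S)) → 3

E1 result:
z | h
q | 1
E2 result:
z | h
r | 8
s | 5
t | 7
Witness: ('s', 5) appears 0× in E1 but 1× in E2.

no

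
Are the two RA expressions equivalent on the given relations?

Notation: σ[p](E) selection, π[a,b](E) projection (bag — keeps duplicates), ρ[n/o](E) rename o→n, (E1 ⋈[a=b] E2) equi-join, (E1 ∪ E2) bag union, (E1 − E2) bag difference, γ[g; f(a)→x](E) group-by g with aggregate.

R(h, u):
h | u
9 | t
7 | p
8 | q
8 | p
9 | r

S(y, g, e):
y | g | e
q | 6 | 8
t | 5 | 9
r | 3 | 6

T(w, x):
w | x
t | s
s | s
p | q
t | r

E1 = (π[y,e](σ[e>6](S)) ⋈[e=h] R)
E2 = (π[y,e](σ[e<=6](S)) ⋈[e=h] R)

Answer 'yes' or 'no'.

E1 stepwise |·|:
  S → 3
  σ[e>6](S) → 2
  π[y,e](σ[e>6](S)) → 2
  R → 5
  (π[y,e](σ[e>6](S)) ⋈[e=h] R) → 4
E2 stepwise |·|:
  S → 3
  σ[e<=6](S) → 1
  π[y,e](σ[e<=6](S)) → 1
  R → 5
  (π[y,e](σ[e<=6](S)) ⋈[e=h] R) → 0

E1 result:
y | e | h | u
q | 8 | 8 | p
q | 8 | 8 | q
t | 9 | 9 | r
t | 9 | 9 | t
E2 result:
y | e | h | u
(0 rows)
Witness: ('q', 8, 8, 'q') appears 1× in E1 but 0× in E2.

no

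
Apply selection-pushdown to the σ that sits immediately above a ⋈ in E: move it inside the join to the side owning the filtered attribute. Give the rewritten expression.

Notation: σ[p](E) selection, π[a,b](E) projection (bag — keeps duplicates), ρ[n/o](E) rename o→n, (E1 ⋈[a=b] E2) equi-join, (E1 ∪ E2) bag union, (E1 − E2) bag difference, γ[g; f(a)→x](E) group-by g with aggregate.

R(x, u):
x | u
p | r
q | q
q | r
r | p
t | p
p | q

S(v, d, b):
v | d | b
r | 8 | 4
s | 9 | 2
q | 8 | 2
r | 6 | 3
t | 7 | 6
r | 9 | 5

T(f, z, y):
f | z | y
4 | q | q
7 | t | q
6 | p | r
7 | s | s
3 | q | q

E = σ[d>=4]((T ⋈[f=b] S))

σ filters on d, owned by the right side.
E' = (T ⋈[f=b] σ[d>=4](S))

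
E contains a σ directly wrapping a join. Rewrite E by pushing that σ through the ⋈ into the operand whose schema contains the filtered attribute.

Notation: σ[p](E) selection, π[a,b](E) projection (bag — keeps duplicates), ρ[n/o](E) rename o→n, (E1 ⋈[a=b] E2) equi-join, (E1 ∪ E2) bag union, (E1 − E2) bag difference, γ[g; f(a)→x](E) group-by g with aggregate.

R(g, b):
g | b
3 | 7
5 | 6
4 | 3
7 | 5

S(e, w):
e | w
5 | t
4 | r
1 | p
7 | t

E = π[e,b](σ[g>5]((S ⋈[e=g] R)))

σ filters on g, owned by the right side.
E' = π[e,b]((S ⋈[e=g] σ[g>5](R)))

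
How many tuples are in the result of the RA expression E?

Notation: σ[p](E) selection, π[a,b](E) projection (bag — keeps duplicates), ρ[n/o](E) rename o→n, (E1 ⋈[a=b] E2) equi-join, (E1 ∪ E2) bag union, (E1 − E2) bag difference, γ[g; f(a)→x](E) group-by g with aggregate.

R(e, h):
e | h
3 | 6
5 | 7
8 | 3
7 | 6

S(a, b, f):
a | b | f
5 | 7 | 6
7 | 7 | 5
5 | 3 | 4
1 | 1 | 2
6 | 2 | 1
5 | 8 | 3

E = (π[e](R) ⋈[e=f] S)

Per-node cardinality:
  R → 4
  π[e](R) → 4
  S → 6
  (π[e](R) ⋈[e=f] S) → 2

|E| = 2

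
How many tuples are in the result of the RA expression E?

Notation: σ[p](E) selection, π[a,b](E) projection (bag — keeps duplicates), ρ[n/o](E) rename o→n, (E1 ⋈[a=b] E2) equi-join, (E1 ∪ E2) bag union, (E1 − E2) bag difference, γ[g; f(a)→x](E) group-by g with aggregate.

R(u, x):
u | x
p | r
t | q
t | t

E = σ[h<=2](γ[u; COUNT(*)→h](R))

Per-node cardinality:
  R → 3
  γ[u; COUNT(*)→h](R) → 2
  σ[h<=2](γ[u; COUNT(*)→h](R)) → 2

|E| = 2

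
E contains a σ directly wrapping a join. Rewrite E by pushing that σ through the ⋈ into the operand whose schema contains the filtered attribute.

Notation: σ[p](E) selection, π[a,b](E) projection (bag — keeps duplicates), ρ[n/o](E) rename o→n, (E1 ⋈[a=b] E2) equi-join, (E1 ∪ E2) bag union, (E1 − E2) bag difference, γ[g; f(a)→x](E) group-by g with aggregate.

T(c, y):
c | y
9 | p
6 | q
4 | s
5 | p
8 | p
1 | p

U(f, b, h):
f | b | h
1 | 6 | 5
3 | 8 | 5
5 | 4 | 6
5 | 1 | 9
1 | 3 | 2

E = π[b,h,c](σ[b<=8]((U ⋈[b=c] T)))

σ filters on b, owned by the left side.
E' = π[b,h,c]((σ[b<=8](U) ⋈[b=c] T))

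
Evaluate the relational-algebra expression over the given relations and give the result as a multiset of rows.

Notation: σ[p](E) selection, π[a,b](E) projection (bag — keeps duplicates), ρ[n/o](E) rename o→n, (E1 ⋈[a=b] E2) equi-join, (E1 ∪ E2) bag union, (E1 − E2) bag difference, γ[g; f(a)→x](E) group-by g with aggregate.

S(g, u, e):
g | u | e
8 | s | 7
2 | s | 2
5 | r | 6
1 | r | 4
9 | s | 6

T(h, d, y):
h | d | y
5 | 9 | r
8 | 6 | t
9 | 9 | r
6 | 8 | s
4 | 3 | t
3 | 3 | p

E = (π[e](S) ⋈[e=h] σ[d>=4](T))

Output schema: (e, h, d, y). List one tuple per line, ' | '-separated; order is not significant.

Per-node cardinality:
  S → 5
  π[e](S) → 5
  T → 6
  σ[d>=4](T) → 4
  (π[e](S) ⋈[e=h] σ[d>=4](T)) → 2

== RESULT ==
e | h | d | y
6 | 6 | 8 | s
6 | 6 | 8 | s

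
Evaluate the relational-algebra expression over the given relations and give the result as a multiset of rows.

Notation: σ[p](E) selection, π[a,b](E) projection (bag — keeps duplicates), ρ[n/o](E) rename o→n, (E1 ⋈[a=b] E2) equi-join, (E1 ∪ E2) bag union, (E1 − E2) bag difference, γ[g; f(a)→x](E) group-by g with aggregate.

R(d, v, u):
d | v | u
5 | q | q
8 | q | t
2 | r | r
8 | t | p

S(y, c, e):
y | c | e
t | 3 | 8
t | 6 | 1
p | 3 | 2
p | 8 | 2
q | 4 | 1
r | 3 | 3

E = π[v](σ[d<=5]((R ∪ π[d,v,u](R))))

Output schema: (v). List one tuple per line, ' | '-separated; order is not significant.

Per-node cardinality:
  R → 4
  R → 4
  π[d,v,u](R) → 4
  (R ∪ π[d,v,u](R)) → 8
  σ[d<=5]((R ∪ π[d,v,u](R))) → 4
  π[v](σ[d<=5]((R ∪ π[d,v,u](R)))) → 4

== RESULT ==
v
q
q
r
r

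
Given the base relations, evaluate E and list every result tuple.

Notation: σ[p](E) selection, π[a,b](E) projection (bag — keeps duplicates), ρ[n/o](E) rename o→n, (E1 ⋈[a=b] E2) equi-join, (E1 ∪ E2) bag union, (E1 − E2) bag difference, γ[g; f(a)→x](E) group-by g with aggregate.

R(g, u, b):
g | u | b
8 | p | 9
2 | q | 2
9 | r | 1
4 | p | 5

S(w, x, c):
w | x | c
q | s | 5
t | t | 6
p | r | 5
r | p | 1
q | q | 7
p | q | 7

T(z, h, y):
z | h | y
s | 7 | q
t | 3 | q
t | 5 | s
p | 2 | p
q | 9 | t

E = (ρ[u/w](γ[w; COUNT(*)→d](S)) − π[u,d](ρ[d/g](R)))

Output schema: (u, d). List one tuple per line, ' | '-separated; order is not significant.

Stepwise |·|:
  S → 6
  γ[w; COUNT(*)→d](S) → 4
  ρ[u/w](γ[w; COUNT(*)→d](S)) → 4
  R → 4
  ρ[d/g](R) → 4
  π[u,d](ρ[d/g](R)) → 4
  (ρ[u/w](γ[w; COUNT(*)→d](S)) − π[u,d](ρ[d/g](R))) → 3

== RESULT ==
u | d
p | 2
r | 1
t | 1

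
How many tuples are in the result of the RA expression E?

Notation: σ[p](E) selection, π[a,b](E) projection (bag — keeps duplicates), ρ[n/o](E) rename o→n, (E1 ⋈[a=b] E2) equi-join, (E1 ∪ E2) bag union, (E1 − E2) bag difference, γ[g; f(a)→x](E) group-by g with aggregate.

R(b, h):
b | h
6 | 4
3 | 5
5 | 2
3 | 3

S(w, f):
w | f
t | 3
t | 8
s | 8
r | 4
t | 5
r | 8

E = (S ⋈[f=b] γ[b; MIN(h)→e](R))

Row counts bottom-up:
  S → 6
  R → 4
  γ[b; MIN(h)→e](R) → 3
  (S ⋈[f=b] γ[b; MIN(h)→e](R)) → 2

|E| = 2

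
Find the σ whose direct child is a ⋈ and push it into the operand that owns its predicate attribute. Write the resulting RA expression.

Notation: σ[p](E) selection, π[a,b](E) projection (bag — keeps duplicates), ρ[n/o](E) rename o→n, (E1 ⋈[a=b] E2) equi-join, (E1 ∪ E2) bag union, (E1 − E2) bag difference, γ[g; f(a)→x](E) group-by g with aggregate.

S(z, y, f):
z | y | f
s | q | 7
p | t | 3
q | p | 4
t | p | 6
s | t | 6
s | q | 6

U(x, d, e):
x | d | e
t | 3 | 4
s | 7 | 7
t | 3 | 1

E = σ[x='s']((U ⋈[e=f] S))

σ filters on x, owned by the left side.
E' = (σ[x='s'](U) ⋈[e=f] S)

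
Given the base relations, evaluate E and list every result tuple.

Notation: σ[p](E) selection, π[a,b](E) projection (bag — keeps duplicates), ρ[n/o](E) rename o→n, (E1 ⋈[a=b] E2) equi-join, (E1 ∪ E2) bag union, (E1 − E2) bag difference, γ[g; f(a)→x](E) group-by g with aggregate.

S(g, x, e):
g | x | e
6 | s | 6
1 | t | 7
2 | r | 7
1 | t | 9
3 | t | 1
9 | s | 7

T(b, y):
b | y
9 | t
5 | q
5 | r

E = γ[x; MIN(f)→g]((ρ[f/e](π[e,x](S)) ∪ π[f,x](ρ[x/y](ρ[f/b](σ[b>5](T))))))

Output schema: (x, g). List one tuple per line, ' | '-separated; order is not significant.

Row counts bottom-up:
  S → 6
  π[e,x](S) → 6
  ρ[f/e](π[e,x](S)) → 6
  T → 3
  σ[b>5](T) → 1
  ρ[f/b](σ[b>5](T)) → 1
  ρ[x/y](ρ[f/b](σ[b>5](T))) → 1
  π[f,x](ρ[x/y](ρ[f/b](σ[b>5](T)))) → 1
  (ρ[f/e](π[e,x](S)) ∪ π[f,x](ρ[x/y](ρ[f/b](σ[b>5](T))))) → 7
  γ[x; MIN(f)→g]((ρ[f/e](π[e,x](S)) ∪ π[f,x](ρ[x/y](ρ[f/b](σ[b>5](T)))))) → 3

== RESULT ==
x | g
r | 7
s | 6
t | 1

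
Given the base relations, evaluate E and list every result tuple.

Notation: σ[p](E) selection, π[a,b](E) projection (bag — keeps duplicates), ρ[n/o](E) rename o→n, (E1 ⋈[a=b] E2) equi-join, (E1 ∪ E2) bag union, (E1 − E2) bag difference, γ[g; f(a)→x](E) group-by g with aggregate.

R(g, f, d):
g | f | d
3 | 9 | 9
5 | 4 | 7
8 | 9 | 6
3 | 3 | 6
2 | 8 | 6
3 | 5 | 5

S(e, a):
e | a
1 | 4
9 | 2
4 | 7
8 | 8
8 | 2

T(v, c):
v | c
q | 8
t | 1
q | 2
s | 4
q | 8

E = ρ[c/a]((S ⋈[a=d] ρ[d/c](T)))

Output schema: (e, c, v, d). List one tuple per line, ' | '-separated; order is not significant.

Row counts bottom-up:
  S → 5
  T → 5
  ρ[d/c](T) → 5
  (S ⋈[a=d] ρ[d/c](T)) → 5
  ρ[c/a]((S ⋈[a=d] ρ[d/c](T))) → 5

== RESULT ==
e | c | v | d
1 | 4 | s | 4
8 | 2 | q | 2
8 | 8 | q | 8
8 | 8 | q | 8
9 | 2 | q | 2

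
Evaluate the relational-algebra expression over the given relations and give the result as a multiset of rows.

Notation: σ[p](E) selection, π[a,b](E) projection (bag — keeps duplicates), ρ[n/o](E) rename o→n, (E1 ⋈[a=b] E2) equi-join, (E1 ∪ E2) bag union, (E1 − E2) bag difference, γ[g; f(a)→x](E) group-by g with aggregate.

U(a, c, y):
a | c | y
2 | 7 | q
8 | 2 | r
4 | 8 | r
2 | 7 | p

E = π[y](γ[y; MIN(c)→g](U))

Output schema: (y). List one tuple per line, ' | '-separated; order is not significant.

Stepwise |·|:
  U → 4
  γ[y; MIN(c)→g](U) → 3
  π[y](γ[y; MIN(c)→g](U)) → 3

== RESULT ==
y
p
q
r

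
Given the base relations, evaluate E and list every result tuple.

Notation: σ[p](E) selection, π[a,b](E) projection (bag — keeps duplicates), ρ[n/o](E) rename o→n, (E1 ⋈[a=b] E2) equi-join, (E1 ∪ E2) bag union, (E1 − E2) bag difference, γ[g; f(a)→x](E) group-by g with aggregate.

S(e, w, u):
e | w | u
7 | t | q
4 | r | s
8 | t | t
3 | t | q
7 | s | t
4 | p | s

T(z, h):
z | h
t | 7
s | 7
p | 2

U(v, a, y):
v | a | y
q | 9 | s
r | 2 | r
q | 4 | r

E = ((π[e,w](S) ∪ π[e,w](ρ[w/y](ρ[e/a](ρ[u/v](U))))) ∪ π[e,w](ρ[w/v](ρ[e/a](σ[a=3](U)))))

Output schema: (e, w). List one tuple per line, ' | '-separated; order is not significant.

Subexpression sizes:
  S → 6
  π[e,w](S) → 6
  U → 3
  ρ[u/v](U) → 3
  ρ[e/a](ρ[u/v](U)) → 3
  ρ[w/y](ρ[e/a](ρ[u/v](U))) → 3
  π[e,w](ρ[w/y](ρ[e/a](ρ[u/v](U)))) → 3
  (π[e,w](S) ∪ π[e,w](ρ[w/y](ρ[e/a](ρ[u/v](U))))) → 9
  U → 3
  σ[a=3](U) → 0
  ρ[e/a](σ[a=3](U)) → 0
  ρ[w/v](ρ[e/a](σ[a=3](U))) → 0
  π[e,w](ρ[w/v](ρ[e/a](σ[a=3](U)))) → 0
  ((π[e,w](S) ∪ π[e,w](ρ[w/y](ρ[e/a](ρ[u/v](U))))) ∪ π[e,w](ρ[w/v](ρ[e/a](σ[a=3](U))))) → 9

== RESULT ==
e | w
2 | r
3 | t
4 | p
4 | r
4 | r
7 | s
7 | t
8 | t
9 | s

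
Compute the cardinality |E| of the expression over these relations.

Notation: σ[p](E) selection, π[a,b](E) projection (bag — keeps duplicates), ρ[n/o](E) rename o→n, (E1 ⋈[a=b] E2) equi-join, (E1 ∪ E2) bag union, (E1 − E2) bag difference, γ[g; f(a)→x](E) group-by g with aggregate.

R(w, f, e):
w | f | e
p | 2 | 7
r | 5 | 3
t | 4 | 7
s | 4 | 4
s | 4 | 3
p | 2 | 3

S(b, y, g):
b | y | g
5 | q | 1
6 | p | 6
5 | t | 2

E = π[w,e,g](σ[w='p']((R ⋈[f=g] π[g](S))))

Per-node cardinality:
  R → 6
  S → 3
  π[g](S) → 3
  (R ⋈[f=g] π[g](S)) → 2
  σ[w='p']((R ⋈[f=g] π[g](S))) → 2
  π[w,e,g](σ[w='p']((R ⋈[f=g] π[g](S)))) → 2

|E| = 2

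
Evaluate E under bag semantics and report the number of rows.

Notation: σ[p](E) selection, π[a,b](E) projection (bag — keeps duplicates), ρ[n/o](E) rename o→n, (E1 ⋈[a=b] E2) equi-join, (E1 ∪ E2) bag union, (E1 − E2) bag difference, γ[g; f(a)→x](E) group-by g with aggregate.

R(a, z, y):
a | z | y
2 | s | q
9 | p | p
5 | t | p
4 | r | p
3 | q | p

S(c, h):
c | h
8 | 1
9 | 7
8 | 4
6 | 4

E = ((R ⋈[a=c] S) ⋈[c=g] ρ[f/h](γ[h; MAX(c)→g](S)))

Per-node cardinality:
  R → 5
  S → 4
  (R ⋈[a=c] S) → 1
  S → 4
  γ[h; MAX(c)→g](S) → 3
  ρ[f/h](γ[h; MAX(c)→g](S)) → 3
  ((R ⋈[a=c] S) ⋈[c=g] ρ[f/h](γ[h; MAX(c)→g](S))) → 1

|E| = 1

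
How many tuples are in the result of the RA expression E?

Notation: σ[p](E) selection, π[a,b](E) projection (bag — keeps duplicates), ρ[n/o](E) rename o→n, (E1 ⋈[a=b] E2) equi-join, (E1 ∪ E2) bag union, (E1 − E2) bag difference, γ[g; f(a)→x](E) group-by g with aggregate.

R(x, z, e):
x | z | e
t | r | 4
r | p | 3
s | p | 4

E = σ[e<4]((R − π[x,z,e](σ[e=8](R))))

Subexpression sizes:
  R → 3
  R → 3
  σ[e=8](R) → 0
  π[x,z,e](σ[e=8](R)) → 0
  (R − π[x,z,e](σ[e=8](R))) → 3
  σ[e<4]((R − π[x,z,e](σ[e=8](R)))) → 1

|E| = 1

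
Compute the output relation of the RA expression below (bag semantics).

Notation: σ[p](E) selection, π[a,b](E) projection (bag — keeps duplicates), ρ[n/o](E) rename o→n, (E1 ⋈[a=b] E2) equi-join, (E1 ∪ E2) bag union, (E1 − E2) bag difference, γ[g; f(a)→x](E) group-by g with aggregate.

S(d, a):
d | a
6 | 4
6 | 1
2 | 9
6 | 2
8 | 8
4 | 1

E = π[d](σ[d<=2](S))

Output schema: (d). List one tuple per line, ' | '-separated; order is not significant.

Row counts bottom-up:
  S → 6
  σ[d<=2](S) → 1
  π[d](σ[d<=2](S)) → 1

== RESULT ==
d
2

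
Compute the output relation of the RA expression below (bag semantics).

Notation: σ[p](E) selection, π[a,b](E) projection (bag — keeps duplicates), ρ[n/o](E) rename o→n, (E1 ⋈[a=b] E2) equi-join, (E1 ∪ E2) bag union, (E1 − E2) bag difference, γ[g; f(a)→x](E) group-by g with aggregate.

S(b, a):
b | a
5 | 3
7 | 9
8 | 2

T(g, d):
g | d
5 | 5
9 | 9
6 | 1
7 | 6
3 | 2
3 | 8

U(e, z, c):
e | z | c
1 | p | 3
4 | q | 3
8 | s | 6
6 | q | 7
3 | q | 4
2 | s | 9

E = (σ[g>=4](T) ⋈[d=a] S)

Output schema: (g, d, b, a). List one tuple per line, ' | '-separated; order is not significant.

Row counts bottom-up:
  T → 6
  σ[g>=4](T) → 4
  S → 3
  (σ[g>=4](T) ⋈[d=a] S) → 1

== RESULT ==
g | d | b | a
9 | 9 | 7 | 9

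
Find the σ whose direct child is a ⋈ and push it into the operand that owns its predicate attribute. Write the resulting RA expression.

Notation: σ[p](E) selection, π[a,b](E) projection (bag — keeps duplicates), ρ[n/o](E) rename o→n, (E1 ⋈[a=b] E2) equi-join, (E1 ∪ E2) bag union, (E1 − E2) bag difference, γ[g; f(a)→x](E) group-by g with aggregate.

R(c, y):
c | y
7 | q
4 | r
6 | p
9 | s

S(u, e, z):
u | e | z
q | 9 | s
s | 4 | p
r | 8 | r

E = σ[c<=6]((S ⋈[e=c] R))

σ filters on c, owned by the right side.
E' = (S ⋈[e=c] σ[c<=6](R))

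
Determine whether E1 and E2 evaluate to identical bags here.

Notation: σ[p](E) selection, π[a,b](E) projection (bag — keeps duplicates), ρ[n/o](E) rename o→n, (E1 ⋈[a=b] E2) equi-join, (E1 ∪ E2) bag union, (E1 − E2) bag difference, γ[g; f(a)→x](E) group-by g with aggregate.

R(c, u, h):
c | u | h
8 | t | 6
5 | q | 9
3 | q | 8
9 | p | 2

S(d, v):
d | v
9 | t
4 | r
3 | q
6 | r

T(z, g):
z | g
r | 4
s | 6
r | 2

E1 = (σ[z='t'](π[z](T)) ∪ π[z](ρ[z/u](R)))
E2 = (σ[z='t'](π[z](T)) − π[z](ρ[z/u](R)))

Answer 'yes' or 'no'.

E1 per-node cardinality:
  T → 3
  π[z](T) → 3
  σ[z='t'](π[z](T)) → 0
  R → 4
  ρ[z/u](R) → 4
  π[z](ρ[z/u](R)) → 4
  (σ[z='t'](π[z](T)) ∪ π[z](ρ[z/u](R))) → 4
E2 per-node cardinality:
  T → 3
  π[z](T) → 3
  σ[z='t'](π[z](T)) → 0
  R → 4
  ρ[z/u](R) → 4
  π[z](ρ[z/u](R)) → 4
  (σ[z='t'](π[z](T)) − π[z](ρ[z/u](R))) → 0

E1 result:
z
p
q
q
t
E2 result:
z
(0 rows)
Witness: ('t',) appears 1× in E1 but 0× in E2.

no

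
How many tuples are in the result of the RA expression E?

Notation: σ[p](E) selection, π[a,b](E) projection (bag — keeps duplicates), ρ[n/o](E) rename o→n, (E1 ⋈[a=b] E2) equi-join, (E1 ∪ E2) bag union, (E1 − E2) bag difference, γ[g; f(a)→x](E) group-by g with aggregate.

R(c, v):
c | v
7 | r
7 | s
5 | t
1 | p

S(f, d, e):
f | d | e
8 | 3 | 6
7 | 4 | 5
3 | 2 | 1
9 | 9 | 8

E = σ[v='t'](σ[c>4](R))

Subexpression sizes:
  R → 4
  σ[c>4](R) → 3
  σ[v='t'](σ[c>4](R)) → 1

|E| = 1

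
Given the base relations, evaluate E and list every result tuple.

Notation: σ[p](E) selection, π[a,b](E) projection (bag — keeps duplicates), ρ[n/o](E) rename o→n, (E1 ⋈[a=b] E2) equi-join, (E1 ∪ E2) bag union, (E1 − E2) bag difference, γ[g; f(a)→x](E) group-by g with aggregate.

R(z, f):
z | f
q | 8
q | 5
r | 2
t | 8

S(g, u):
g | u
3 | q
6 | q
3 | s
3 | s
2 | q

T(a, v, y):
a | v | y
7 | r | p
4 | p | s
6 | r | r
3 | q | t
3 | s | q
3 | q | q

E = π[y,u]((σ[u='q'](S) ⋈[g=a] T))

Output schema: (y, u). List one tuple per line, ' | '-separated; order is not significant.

Subexpression sizes:
  S → 5
  σ[u='q'](S) → 3
  T → 6
  (σ[u='q'](S) ⋈[g=a] T) → 4
  π[y,u]((σ[u='q'](S) ⋈[g=a] T)) → 4

== RESULT ==
y | u
q | q
q | q
r | q
t | q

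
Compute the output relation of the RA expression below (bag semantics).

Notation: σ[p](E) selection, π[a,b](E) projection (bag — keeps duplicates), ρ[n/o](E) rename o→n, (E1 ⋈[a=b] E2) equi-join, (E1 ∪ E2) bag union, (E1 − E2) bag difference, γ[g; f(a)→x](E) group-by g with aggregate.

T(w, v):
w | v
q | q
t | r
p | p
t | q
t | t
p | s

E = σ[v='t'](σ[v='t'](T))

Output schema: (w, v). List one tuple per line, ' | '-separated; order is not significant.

Subexpression sizes:
  T → 6
  σ[v='t'](T) → 1
  σ[v='t'](σ[v='t'](T)) → 1

== RESULT ==
w | v
t | t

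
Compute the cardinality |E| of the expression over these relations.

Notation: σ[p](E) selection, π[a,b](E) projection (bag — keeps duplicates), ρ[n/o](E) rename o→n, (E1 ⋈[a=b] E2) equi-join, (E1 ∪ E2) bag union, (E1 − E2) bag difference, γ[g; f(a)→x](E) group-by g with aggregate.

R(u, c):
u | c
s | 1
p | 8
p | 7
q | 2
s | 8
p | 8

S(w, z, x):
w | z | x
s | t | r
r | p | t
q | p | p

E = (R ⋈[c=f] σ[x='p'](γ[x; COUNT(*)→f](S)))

Stepwise |·|:
  R → 6
  S → 3
  γ[x; COUNT(*)→f](S) → 3
  σ[x='p'](γ[x; COUNT(*)→f](S)) → 1
  (R ⋈[c=f] σ[x='p'](γ[x; COUNT(*)→f](S))) → 1

|E| = 1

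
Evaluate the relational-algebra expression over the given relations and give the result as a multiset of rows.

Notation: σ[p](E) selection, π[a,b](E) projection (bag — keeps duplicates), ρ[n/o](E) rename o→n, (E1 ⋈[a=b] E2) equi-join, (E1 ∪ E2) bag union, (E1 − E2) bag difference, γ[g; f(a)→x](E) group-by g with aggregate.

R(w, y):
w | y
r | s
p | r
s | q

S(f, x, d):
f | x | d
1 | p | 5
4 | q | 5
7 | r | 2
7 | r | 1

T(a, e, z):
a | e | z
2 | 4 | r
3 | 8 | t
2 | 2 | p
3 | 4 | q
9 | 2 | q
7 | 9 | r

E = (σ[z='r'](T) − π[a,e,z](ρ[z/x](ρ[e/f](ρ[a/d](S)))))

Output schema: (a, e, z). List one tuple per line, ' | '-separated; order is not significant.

Stepwise |·|:
  T → 6
  σ[z='r'](T) → 2
  S → 4
  ρ[a/d](S) → 4
  ρ[e/f](ρ[a/d](S)) → 4
  ρ[z/x](ρ[e/f](ρ[a/d](S))) → 4
  π[a,e,z](ρ[z/x](ρ[e/f](ρ[a/d](S)))) → 4
  (σ[z='r'](T) − π[a,e,z](ρ[z/x](ρ[e/f](ρ[a/d](S))))) → 2

== RESULT ==
a | e | z
2 | 4 | r
7 | 9 | r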